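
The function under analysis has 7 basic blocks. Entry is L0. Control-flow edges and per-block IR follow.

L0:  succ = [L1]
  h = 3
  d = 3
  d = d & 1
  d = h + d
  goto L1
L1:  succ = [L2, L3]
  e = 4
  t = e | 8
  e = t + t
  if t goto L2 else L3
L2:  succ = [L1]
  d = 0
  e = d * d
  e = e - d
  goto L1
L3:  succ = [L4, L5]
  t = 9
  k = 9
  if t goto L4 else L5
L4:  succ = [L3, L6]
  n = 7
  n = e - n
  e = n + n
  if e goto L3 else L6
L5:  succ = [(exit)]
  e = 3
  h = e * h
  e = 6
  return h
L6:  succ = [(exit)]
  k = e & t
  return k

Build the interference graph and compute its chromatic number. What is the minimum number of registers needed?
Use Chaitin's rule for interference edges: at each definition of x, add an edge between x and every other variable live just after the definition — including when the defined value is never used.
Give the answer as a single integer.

Block summaries:
  L0 def {d,h} use ∅
  L1 def {e,t} use ∅
  L2 def {d,e} use ∅
  L3 def {k,t} use ∅
  L4 def {e,n} use {e}
  L5 def {e,h} use {h}
  L6 def {k} use {e,t}

Backward fixpoint:
  L0 li=∅ lo={h}
  L1 li={h} lo={e,h}
  L2 li={h} lo={h}
  L3 li={e,h} lo={e,h,t}
  L4 li={e,h,t} lo={e,h,t}
  L5 li={h} lo=∅
  L6 li={e,t} lo=∅

Conflict graph:
  d — {e,h}
  e — {d,h,k,n,t}
  h — {d,e,k,n,t}
  k — {e,h,t}
  n — {e,h,t}
  t — {e,h,k,n}

Chromatic number:
  {e,h,k,t} pairwise interfere (4-clique) ⇒ χ ≥ 4
  assign d→R2 e→R0 h→R1 k→R3 n→R3 t→R2 — no edge inside a register ⇒ χ ≤ 4
  χ = 4

Answer: 4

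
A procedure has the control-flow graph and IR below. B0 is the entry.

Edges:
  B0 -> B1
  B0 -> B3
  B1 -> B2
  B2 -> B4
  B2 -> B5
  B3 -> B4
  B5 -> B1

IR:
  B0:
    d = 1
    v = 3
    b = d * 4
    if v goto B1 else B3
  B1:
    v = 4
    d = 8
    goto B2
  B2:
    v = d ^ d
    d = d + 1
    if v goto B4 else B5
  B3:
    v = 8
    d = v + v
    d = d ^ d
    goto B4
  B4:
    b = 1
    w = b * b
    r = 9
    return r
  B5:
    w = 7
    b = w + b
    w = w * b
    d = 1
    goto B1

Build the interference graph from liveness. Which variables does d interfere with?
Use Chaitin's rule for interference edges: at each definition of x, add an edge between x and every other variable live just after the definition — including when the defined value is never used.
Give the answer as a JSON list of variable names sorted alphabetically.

Answer: ["b", "v"]

Derivation:
Block summaries:
  B0: def={b,d,v} ue=∅
  B1: def={d,v} ue=∅
  B2: def={d,v} ue={d}
  B3: def={d,v} ue=∅
  B4: def={b,r,w} ue=∅
  B5: def={b,d,w} ue={b}

Live sets:
  live B0: ∅→{b}
  live B1: {b}→{b,d}
  live B2: {b,d}→{b}
  live B3: ∅→∅
  live B4: ∅→∅
  live B5: {b}→{b}

Interference:
  b: {d,v,w}
  d: {b,v}
  r: ∅
  v: {b,d}
  w: {b}

N(d) = ["b", "v"]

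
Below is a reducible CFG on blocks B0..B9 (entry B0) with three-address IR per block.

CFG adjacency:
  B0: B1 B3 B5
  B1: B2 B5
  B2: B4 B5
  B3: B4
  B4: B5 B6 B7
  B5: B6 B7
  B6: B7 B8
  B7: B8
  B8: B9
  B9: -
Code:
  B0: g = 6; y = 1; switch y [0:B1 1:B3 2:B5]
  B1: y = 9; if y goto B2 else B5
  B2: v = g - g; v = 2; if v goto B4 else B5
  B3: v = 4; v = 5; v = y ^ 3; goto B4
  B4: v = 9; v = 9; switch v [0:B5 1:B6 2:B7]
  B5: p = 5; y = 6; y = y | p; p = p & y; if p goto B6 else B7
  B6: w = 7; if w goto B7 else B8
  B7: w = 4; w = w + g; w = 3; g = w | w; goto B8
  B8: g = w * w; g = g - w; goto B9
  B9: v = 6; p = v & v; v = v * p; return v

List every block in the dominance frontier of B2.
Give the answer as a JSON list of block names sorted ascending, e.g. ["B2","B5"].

Answer: ["B4", "B5"]

Working:
idom tree: B1←B0 B2←B1 B3←B0 B4←B0 B5←B0 B6←B0 B7←B0 B8←B0 B9←B8
Join-block Dom:
  B4: preds {B2,B3}: {B0,B1,B2} ∩ {B0,B3} = {B0}; idom=B0
  B5: preds {B0,B1,B2,B4}: {B0} ∩ {B0,B1} ∩ {B0,B1,B2} ∩ {B0,B4} = {B0}; idom=B0
  B6: preds {B4,B5}: {B0,B4} ∩ {B0,B5} = {B0}; idom=B0
  B7: preds {B4,B5,B6}: {B0,B4} ∩ {B0,B5} ∩ {B0,B6} = {B0}; idom=B0
  B8: preds {B6,B7}: {B0,B6} ∩ {B0,B7} = {B0}; idom=B0

Frontier:
  join B4 pred B2: B2→B1 stop@B0
  join B4 pred B3: B3 stop@B0
  join B5 pred B0: · stop@B0
  join B5 pred B1: B1 stop@B0
  join B5 pred B2: B2→B1 stop@B0
  join B5 pred B4: B4 stop@B0
  join B6 pred B4: B4 stop@B0
  join B6 pred B5: B5 stop@B0
  join B7 pred B4: B4 stop@B0
  join B7 pred B5: B5 stop@B0
  join B7 pred B6: B6 stop@B0
  join B8 pred B6: B6 stop@B0
  join B8 pred B7: B7 stop@B0
  B0: DF=∅
  B1: DF={B4,B5}
  B2: DF={B4,B5}
  B3: DF={B4}
  B4: DF={B5,B6,B7}
  B5: DF={B6,B7}
  B6: DF={B7,B8}
  B7: DF={B8}
  B8: DF=∅
  B9: DF=∅

DF(B2) = ["B4", "B5"]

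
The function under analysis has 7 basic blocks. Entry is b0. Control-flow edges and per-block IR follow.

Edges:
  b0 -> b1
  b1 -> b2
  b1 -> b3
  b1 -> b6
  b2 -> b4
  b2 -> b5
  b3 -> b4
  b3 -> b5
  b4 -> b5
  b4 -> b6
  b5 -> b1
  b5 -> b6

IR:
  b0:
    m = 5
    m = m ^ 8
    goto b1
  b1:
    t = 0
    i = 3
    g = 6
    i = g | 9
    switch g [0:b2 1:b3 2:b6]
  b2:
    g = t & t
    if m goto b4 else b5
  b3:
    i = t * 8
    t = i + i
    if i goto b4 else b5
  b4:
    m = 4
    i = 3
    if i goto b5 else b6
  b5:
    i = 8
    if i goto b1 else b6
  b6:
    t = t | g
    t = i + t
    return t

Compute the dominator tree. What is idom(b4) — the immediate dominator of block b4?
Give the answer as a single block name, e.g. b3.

Answer: b1

Derivation:
idom tree: b1←b0 b2←b1 b3←b1 b4←b1 b5←b1 b6←b1
Dom∩ at merges:
  b1: preds {b0,b5}: {b0} ∩ {b0,b1,b5} = {b0}; idom=b0
  b4: preds {b2,b3}: {b0,b1,b2} ∩ {b0,b1,b3} = {b0,b1}; idom=b1
  b5: preds {b2,b3,b4}: {b0,b1,b2} ∩ {b0,b1,b3} ∩ {b0,b1,b4} = {b0,b1}; idom=b1
  b6: preds {b1,b4,b5}: {b0,b1} ∩ {b0,b1,b4} ∩ {b0,b1,b5} = {b0,b1}; idom=b1

idom(b4) = b1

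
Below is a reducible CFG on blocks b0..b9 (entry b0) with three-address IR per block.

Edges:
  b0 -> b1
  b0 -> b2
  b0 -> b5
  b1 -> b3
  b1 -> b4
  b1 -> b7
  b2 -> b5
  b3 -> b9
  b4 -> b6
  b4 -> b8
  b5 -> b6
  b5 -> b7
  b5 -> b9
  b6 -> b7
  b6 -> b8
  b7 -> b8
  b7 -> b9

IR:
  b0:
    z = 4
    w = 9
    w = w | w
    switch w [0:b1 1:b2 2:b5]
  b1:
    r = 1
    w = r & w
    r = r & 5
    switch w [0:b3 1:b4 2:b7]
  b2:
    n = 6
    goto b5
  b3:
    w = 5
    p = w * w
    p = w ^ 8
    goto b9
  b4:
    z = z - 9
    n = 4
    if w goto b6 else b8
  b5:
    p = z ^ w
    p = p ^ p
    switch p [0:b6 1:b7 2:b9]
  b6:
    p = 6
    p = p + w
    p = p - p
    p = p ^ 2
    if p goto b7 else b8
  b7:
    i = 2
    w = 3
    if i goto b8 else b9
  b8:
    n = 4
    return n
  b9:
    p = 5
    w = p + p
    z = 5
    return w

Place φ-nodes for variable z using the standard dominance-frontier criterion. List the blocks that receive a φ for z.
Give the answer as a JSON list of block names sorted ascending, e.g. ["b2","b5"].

Answer: ["b6", "b7", "b8", "b9"]

Working:
idom tree: b1←b0 b2←b0 b3←b1 b4←b1 b5←b0 b6←b0 b7←b0 b8←b0 b9←b0
Join-block Dom:
  b5: preds {b0,b2}: {b0} ∩ {b0,b2} = {b0}; idom=b0
  b6: preds {b4,b5}: {b0,b1,b4} ∩ {b0,b5} = {b0}; idom=b0
  b7: preds {b1,b5,b6}: {b0,b1} ∩ {b0,b5} ∩ {b0,b6} = {b0}; idom=b0
  b8: preds {b4,b6,b7}: {b0,b1,b4} ∩ {b0,b6} ∩ {b0,b7} = {b0}; idom=b0
  b9: preds {b3,b5,b7}: {b0,b1,b3} ∩ {b0,b5} ∩ {b0,b7} = {b0}; idom=b0

DF derivation:
  join b5 pred b0: · stop@b0
  join b5 pred b2: b2 stop@b0
  join b6 pred b4: b4→b1 stop@b0
  join b6 pred b5: b5 stop@b0
  join b7 pred b1: b1 stop@b0
  join b7 pred b5: b5 stop@b0
  join b7 pred b6: b6 stop@b0
  join b8 pred b4: b4→b1 stop@b0
  join b8 pred b6: b6 stop@b0
  join b8 pred b7: b7 stop@b0
  join b9 pred b3: b3→b1 stop@b0
  join b9 pred b5: b5 stop@b0
  join b9 pred b7: b7 stop@b0
  b0: DF=∅
  b1: DF={b6,b7,b8,b9}
  b2: DF={b5}
  b3: DF={b9}
  b4: DF={b6,b8}
  b5: DF={b6,b7,b9}
  b6: DF={b7,b8}
  b7: DF={b8,b9}
  b8: DF=∅
  b9: DF=∅

φ for z: defs {b0,b4,b9}
  DF⁺ = {b6,b7,b8,b9}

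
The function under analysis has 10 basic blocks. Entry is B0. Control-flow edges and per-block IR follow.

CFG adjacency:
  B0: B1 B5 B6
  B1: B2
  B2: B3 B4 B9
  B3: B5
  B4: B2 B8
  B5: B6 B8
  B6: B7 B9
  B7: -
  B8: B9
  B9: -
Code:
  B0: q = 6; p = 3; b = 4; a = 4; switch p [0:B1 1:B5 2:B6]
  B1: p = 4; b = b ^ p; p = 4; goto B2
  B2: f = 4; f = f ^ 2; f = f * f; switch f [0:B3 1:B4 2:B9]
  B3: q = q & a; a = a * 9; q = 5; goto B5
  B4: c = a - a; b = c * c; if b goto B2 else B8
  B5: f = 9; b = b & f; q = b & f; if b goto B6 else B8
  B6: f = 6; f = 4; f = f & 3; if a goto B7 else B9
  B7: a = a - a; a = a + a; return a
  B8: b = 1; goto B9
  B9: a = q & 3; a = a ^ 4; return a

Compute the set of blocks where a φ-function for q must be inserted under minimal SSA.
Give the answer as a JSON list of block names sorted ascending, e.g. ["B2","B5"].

Answer: ["B5", "B6", "B8", "B9"]

Analysis:
idom tree: B1←B0 B2←B1 B3←B2 B4←B2 B5←B0 B6←B0 B7←B6 B8←B0 B9←B0
Dom at joins:
  B2: preds {B1,B4}: {B0,B1} ∩ {B0,B1,B2,B4} = {B0,B1}; idom=B1
  B5: preds {B0,B3}: {B0} ∩ {B0,B1,B2,B3} = {B0}; idom=B0
  B6: preds {B0,B5}: {B0} ∩ {B0,B5} = {B0}; idom=B0
  B8: preds {B4,B5}: {B0,B1,B2,B4} ∩ {B0,B5} = {B0}; idom=B0
  B9: preds {B2,B6,B8}: {B0,B1,B2} ∩ {B0,B6} ∩ {B0,B8} = {B0}; idom=B0

DF walk-up:
  join B2 pred B1: · stop@B1
  join B2 pred B4: B4→B2 stop@B1
  join B5 pred B0: · stop@B0
  join B5 pred B3: B3→B2→B1 stop@B0
  join B6 pred B0: · stop@B0
  join B6 pred B5: B5 stop@B0
  join B8 pred B4: B4→B2→B1 stop@B0
  join B8 pred B5: B5 stop@B0
  join B9 pred B2: B2→B1 stop@B0
  join B9 pred B6: B6 stop@B0
  join B9 pred B8: B8 stop@B0
  B0: DF=∅
  B1: DF={B5,B8,B9}
  B2: DF={B2,B5,B8,B9}
  B3: DF={B5}
  B4: DF={B2,B8}
  B5: DF={B6,B8}
  B6: DF={B9}
  B7: DF=∅
  B8: DF={B9}
  B9: DF=∅

φ for q: defs {B0,B3,B5}
  DF⁺ = {B5,B6,B8,B9}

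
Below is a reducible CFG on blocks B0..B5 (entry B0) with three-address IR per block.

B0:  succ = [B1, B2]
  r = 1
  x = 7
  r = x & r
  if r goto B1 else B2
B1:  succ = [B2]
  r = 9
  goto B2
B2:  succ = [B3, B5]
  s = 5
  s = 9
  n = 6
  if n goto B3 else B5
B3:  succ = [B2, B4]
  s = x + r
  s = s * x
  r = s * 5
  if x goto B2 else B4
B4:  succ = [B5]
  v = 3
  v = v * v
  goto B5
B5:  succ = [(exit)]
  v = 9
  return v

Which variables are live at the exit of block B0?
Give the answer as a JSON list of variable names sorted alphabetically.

Answer: ["r", "x"]

Derivation:
Per-block:
  B0: {r,x} / ∅
  B1: {r} / ∅
  B2: {n,s} / ∅
  B3: {r,s} / {r,x}
  B4: {v} / ∅
  B5: {v} / ∅

Liveness:
  B0: in=∅ out={r,x}
  B1: in={x} out={r,x}
  B2: in={r,x} out={r,x}
  B3: in={r,x} out={r,x}
  B4: in=∅ out=∅
  B5: in=∅ out=∅

live-out(B0) = ["r", "x"]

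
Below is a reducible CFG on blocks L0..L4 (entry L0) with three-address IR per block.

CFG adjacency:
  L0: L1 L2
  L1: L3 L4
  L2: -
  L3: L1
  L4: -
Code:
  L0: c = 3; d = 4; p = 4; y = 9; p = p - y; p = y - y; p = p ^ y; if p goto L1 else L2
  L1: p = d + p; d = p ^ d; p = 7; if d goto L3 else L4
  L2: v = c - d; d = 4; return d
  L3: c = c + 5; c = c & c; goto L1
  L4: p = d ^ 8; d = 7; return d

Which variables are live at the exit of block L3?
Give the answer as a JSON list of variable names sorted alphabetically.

Answer: ["c", "d", "p"]

Analysis:
Per-block:
  L0: def={c,d,p,y} ue=∅
  L1: def={d,p} ue={d,p}
  L2: def={d,v} ue={c,d}
  L3: def={c} ue={c}
  L4: def={d,p} ue={d}

Backward fixpoint:
  live L0: ∅→{c,d,p}
  live L1: {c,d,p}→{c,d,p}
  live L2: {c,d}→∅
  live L3: {c,d,p}→{c,d,p}
  live L4: {d}→∅

live-out(L3) = ["c", "d", "p"]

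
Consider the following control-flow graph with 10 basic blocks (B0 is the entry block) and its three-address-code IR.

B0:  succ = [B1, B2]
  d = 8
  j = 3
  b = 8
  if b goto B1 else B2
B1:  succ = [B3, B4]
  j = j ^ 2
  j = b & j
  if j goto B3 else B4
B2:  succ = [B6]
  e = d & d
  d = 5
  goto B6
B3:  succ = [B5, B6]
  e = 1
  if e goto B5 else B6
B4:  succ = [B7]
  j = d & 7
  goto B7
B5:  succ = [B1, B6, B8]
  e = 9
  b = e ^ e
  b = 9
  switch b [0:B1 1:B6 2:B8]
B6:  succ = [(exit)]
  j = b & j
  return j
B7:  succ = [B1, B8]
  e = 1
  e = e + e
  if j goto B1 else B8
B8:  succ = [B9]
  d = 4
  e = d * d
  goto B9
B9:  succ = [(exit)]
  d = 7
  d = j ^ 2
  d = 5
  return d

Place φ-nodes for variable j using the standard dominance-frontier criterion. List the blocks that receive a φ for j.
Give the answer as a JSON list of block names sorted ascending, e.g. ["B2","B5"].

Answer: ["B1", "B6", "B8"]

Working:
idom tree: B1←B0 B2←B0 B3←B1 B4←B1 B5←B3 B6←B0 B7←B4 B8←B1 B9←B8
Join-block Dom:
  B1: preds {B0,B5,B7}: {B0} ∩ {B0,B1,B3,B5} ∩ {B0,B1,B4,B7} = {B0}; idom=B0
  B6: preds {B2,B3,B5}: {B0,B2} ∩ {B0,B1,B3} ∩ {B0,B1,B3,B5} = {B0}; idom=B0
  B8: preds {B5,B7}: {B0,B1,B3,B5} ∩ {B0,B1,B4,B7} = {B0,B1}; idom=B1

Frontier:
  join B1 pred B0: · stop@B0
  join B1 pred B5: B5→B3→B1 stop@B0
  join B1 pred B7: B7→B4→B1 stop@B0
  join B6 pred B2: B2 stop@B0
  join B6 pred B3: B3→B1 stop@B0
  join B6 pred B5: B5→B3→B1 stop@B0
  join B8 pred B5: B5→B3 stop@B1
  join B8 pred B7: B7→B4 stop@B1
  B0 → ∅
  B1 → {B1,B6}
  B2 → {B6}
  B3 → {B1,B6,B8}
  B4 → {B1,B8}
  B5 → {B1,B6,B8}
  B6 → ∅
  B7 → {B1,B8}
  B8 → ∅
  B9 → ∅

φ for j: defs {B0,B1,B4,B6}
  DF⁺ = {B1,B6,B8}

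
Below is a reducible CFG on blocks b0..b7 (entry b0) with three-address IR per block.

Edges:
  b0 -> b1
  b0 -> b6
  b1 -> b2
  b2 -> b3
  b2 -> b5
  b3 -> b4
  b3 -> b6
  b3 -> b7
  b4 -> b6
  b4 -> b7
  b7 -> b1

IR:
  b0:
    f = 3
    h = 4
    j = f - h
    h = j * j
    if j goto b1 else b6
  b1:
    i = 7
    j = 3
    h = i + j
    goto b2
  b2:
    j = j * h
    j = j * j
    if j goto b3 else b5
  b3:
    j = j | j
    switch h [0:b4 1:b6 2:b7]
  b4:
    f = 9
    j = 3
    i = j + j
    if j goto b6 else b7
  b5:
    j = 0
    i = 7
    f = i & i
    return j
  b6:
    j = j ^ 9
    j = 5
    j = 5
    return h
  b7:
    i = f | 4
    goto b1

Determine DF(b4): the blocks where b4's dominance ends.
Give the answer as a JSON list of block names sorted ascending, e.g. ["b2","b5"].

Answer: ["b6", "b7"]

Analysis:
idom tree: b1←b0 b2←b1 b3←b2 b4←b3 b5←b2 b6←b0 b7←b3
Join-block Dom:
  b1: preds {b0,b7}: {b0} ∩ {b0,b1,b2,b3,b7} = {b0}; idom=b0
  b6: preds {b0,b3,b4}: {b0} ∩ {b0,b1,b2,b3} ∩ {b0,b1,b2,b3,b4} = {b0}; idom=b0
  b7: preds {b3,b4}: {b0,b1,b2,b3} ∩ {b0,b1,b2,b3,b4} = {b0,b1,b2,b3}; idom=b3

DF walk-up:
  join b1 pred b0: · stop@b0
  join b1 pred b7: b7→b3→b2→b1 stop@b0
  join b6 pred b0: · stop@b0
  join b6 pred b3: b3→b2→b1 stop@b0
  join b6 pred b4: b4→b3→b2→b1 stop@b0
  join b7 pred b3: · stop@b3
  join b7 pred b4: b4 stop@b3
  b0 → ∅
  b1 → {b1,b6}
  b2 → {b1,b6}
  b3 → {b1,b6}
  b4 → {b6,b7}
  b5 → ∅
  b6 → ∅
  b7 → {b1}

DF(b4) = ["b6", "b7"]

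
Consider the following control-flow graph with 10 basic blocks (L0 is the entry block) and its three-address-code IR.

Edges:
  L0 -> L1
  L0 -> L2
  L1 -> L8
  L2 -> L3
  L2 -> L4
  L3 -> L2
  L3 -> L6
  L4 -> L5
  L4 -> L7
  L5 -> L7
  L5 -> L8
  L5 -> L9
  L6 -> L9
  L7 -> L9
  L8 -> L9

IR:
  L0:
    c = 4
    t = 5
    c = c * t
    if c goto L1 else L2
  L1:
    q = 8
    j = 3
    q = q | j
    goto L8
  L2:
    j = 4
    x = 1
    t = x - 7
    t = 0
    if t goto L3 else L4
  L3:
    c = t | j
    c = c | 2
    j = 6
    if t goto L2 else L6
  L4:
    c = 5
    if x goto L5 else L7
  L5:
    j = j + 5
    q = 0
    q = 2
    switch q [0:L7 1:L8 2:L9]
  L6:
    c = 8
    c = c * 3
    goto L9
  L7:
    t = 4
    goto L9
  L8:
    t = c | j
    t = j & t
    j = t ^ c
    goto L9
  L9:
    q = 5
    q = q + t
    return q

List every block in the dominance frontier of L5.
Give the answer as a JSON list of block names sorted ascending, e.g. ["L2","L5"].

idom tree: L1←L0 L2←L0 L3←L2 L4←L2 L5←L4 L6←L3 L7←L4 L8←L0 L9←L0
Dom at joins:
  L2: preds {L0,L3}: {L0} ∩ {L0,L2,L3} = {L0}; idom=L0
  L7: preds {L4,L5}: {L0,L2,L4} ∩ {L0,L2,L4,L5} = {L0,L2,L4}; idom=L4
  L8: preds {L1,L5}: {L0,L1} ∩ {L0,L2,L4,L5} = {L0}; idom=L0
  L9: preds {L5,L6,L7,L8}: {L0,L2,L4,L5} ∩ {L0,L2,L3,L6} ∩ {L0,L2,L4,L7} ∩ {L0,L8} = {L0}; idom=L0

Frontier:
  L2←L0: walk · to L0
  L2←L3: walk L3→L2 to L0
  L7←L4: walk · to L4
  L7←L5: walk L5 to L4
  L8←L1: walk L1 to L0
  L8←L5: walk L5→L4→L2 to L0
  L9←L5: walk L5→L4→L2 to L0
  L9←L6: walk L6→L3→L2 to L0
  L9←L7: walk L7→L4→L2 to L0
  L9←L8: walk L8 to L0
  DF(L0)=∅
  DF(L1)={L8}
  DF(L2)={L2,L8,L9}
  DF(L3)={L2,L9}
  DF(L4)={L8,L9}
  DF(L5)={L7,L8,L9}
  DF(L6)={L9}
  DF(L7)={L9}
  DF(L8)={L9}
  DF(L9)=∅

DF(L5) = ["L7", "L8", "L9"]

Answer: ["L7", "L8", "L9"]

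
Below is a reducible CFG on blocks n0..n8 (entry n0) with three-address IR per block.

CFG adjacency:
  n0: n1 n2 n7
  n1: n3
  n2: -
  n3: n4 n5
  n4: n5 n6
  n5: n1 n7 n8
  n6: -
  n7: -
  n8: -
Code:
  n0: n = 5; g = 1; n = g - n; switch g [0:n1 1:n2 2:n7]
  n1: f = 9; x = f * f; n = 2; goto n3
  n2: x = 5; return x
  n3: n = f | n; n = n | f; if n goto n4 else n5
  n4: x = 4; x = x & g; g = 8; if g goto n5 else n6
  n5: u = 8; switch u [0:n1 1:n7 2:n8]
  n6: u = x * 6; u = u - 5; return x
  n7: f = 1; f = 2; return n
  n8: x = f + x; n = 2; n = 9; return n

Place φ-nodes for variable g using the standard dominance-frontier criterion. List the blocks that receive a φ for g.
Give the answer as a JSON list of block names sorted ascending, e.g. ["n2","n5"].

Answer: ["n1", "n5", "n7"]

Analysis:
idom tree: n1←n0 n2←n0 n3←n1 n4←n3 n5←n3 n6←n4 n7←n0 n8←n5
Dom∩ at merges:
  n1: preds {n0,n5}: {n0} ∩ {n0,n1,n3,n5} = {n0}; idom=n0
  n5: preds {n3,n4}: {n0,n1,n3} ∩ {n0,n1,n3,n4} = {n0,n1,n3}; idom=n3
  n7: preds {n0,n5}: {n0} ∩ {n0,n1,n3,n5} = {n0}; idom=n0

Frontier:
  join n1 pred n0: · stop@n0
  join n1 pred n5: n5→n3→n1 stop@n0
  join n5 pred n3: · stop@n3
  join n5 pred n4: n4 stop@n3
  join n7 pred n0: · stop@n0
  join n7 pred n5: n5→n3→n1 stop@n0
  DF(n0)=∅
  DF(n1)={n1,n7}
  DF(n2)=∅
  DF(n3)={n1,n7}
  DF(n4)={n5}
  DF(n5)={n1,n7}
  DF(n6)=∅
  DF(n7)=∅
  DF(n8)=∅

φ for g: defs {n0,n4}
  DF⁺ = {n1,n5,n7}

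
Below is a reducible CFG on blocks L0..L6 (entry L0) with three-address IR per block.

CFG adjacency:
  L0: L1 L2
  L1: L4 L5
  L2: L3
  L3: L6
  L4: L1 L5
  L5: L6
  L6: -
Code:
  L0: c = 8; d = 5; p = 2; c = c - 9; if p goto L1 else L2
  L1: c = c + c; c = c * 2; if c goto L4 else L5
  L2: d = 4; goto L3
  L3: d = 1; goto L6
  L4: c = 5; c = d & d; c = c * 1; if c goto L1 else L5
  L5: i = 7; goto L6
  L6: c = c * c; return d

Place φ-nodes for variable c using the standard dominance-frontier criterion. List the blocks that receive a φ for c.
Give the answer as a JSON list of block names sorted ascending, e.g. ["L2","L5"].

Answer: ["L1", "L5", "L6"]

Derivation:
idom tree: L1←L0 L2←L0 L3←L2 L4←L1 L5←L1 L6←L0
Dom∩ at merges:
  L1: preds {L0,L4}: {L0} ∩ {L0,L1,L4} = {L0}; idom=L0
  L5: preds {L1,L4}: {L0,L1} ∩ {L0,L1,L4} = {L0,L1}; idom=L1
  L6: preds {L3,L5}: {L0,L2,L3} ∩ {L0,L1,L5} = {L0}; idom=L0

Frontier:
  L1←L0: walk · to L0
  L1←L4: walk L4→L1 to L0
  L5←L1: walk · to L1
  L5←L4: walk L4 to L1
  L6←L3: walk L3→L2 to L0
  L6←L5: walk L5→L1 to L0
  DF(L0)=∅
  DF(L1)={L1,L6}
  DF(L2)={L6}
  DF(L3)={L6}
  DF(L4)={L1,L5}
  DF(L5)={L6}
  DF(L6)=∅

φ for c: defs {L0,L1,L4,L6}
  DF⁺ = {L1,L5,L6}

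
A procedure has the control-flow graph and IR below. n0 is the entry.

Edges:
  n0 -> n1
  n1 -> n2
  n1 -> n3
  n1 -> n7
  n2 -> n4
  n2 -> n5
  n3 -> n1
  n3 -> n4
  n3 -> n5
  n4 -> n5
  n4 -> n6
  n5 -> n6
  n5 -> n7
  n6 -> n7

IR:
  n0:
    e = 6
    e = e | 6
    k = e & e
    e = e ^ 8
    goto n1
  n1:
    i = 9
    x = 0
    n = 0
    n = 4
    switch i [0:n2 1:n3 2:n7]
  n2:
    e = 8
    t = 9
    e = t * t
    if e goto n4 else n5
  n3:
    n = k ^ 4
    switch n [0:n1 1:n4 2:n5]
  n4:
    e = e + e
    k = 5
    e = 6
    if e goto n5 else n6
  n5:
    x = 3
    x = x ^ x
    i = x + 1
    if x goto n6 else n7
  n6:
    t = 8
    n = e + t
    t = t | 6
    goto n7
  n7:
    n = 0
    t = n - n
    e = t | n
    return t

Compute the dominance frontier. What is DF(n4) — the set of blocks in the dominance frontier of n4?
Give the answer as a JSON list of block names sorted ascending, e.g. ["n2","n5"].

idom tree: n1←n0 n2←n1 n3←n1 n4←n1 n5←n1 n6←n1 n7←n1
Dom at joins:
  n1: preds {n0,n3}: {n0} ∩ {n0,n1,n3} = {n0}; idom=n0
  n4: preds {n2,n3}: {n0,n1,n2} ∩ {n0,n1,n3} = {n0,n1}; idom=n1
  n5: preds {n2,n3,n4}: {n0,n1,n2} ∩ {n0,n1,n3} ∩ {n0,n1,n4} = {n0,n1}; idom=n1
  n6: preds {n4,n5}: {n0,n1,n4} ∩ {n0,n1,n5} = {n0,n1}; idom=n1
  n7: preds {n1,n5,n6}: {n0,n1} ∩ {n0,n1,n5} ∩ {n0,n1,n6} = {n0,n1}; idom=n1

DF walk-up:
  n1←n0: walk · to n0
  n1←n3: walk n3→n1 to n0
  n4←n2: walk n2 to n1
  n4←n3: walk n3 to n1
  n5←n2: walk n2 to n1
  n5←n3: walk n3 to n1
  n5←n4: walk n4 to n1
  n6←n4: walk n4 to n1
  n6←n5: walk n5 to n1
  n7←n1: walk · to n1
  n7←n5: walk n5 to n1
  n7←n6: walk n6 to n1
  DF(n0)=∅
  DF(n1)={n1}
  DF(n2)={n4,n5}
  DF(n3)={n1,n4,n5}
  DF(n4)={n5,n6}
  DF(n5)={n6,n7}
  DF(n6)={n7}
  DF(n7)=∅

DF(n4) = ["n5", "n6"]

Answer: ["n5", "n6"]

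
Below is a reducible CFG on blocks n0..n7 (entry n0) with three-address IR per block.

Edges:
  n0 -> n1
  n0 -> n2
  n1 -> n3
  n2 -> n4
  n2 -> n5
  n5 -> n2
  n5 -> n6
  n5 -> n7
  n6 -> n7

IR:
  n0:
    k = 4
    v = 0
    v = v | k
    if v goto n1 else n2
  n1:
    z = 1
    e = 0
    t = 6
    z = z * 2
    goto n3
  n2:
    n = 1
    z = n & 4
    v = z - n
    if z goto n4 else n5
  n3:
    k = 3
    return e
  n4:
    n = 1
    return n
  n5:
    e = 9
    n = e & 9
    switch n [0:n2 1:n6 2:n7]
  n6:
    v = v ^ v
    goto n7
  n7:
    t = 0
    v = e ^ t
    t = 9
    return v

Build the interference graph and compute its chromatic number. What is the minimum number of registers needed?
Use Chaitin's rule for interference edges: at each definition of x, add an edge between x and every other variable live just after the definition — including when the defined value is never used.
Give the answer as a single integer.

Per-block:
  n0: {k,v} / ∅
  n1: {e,t,z} / ∅
  n2: {n,v,z} / ∅
  n3: {k} / {e}
  n4: {n} / ∅
  n5: {e,n} / ∅
  n6: {v} / {v}
  n7: {t,v} / {e}

Backward fixpoint:
  live n0: ∅→∅
  live n1: ∅→{e}
  live n2: ∅→{v}
  live n3: {e}→∅
  live n4: ∅→∅
  live n5: {v}→{e,v}
  live n6: {e,v}→{e}
  live n7: {e}→∅

Conflict graph:
  e — {k,n,t,v,z}
  k — {e,v}
  n — {e,v,z}
  t — {e,v,z}
  v — {e,k,n,t,z}
  z — {e,n,t,v}

Colouring:
  lower bound: {e,n,v,z} mutually conflict ⇒ χ ≥ 4
  4-colouring: r0={e}  r1={v}  r2={k,z}  r3={n,t}
  χ = 4

Answer: 4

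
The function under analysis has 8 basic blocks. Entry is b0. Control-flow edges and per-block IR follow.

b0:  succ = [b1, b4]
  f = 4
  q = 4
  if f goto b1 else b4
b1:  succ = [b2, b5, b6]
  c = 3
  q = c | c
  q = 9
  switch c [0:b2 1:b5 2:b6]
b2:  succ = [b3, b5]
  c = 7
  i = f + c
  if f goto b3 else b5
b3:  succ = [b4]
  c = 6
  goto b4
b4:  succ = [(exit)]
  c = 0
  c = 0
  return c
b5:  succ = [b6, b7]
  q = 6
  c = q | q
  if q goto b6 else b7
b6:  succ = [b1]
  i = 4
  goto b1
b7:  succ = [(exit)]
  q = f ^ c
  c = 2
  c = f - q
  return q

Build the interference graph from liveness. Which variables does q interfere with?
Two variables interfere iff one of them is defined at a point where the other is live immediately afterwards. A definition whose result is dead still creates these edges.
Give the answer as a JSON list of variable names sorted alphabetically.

Block summaries:
  b0 def {f,q} use ∅
  b1 def {c,q} use ∅
  b2 def {c,i} use {f}
  b3 def {c} use ∅
  b4 def {c} use ∅
  b5 def {c,q} use ∅
  b6 def {i} use ∅
  b7 def {c,q} use {c,f}

Liveness:
  b0 li=∅ lo={f}
  b1 li={f} lo={f}
  b2 li={f} lo={f}
  b3 li=∅ lo=∅
  b4 li=∅ lo=∅
  b5 li={f} lo={c,f}
  b6 li={f} lo={f}
  b7 li={c,f} lo=∅

Interference:
  c — {f,q}
  f — {c,i,q}
  i — {f}
  q — {c,f}

N(q) = ["c", "f"]

Answer: ["c", "f"]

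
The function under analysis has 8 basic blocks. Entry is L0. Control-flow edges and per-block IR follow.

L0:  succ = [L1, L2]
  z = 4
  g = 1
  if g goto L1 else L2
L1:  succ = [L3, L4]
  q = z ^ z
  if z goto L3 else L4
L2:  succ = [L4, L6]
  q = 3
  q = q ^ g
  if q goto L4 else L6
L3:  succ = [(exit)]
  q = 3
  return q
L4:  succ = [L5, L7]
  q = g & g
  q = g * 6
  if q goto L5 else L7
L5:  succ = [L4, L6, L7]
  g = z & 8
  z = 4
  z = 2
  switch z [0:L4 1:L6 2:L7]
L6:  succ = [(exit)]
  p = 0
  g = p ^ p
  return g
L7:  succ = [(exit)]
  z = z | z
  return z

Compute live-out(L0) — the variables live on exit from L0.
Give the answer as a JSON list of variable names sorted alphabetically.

Block summaries:
  L0: {g,z} / ∅
  L1: {q} / {z}
  L2: {q} / {g}
  L3: {q} / ∅
  L4: {q} / {g}
  L5: {g,z} / {z}
  L6: {g,p} / ∅
  L7: {z} / {z}

Live sets:
  L0: in=∅ out={g,z}
  L1: in={g,z} out={g,z}
  L2: in={g,z} out={g,z}
  L3: in=∅ out=∅
  L4: in={g,z} out={z}
  L5: in={z} out={g,z}
  L6: in=∅ out=∅
  L7: in={z} out=∅

live-out(L0) = ["g", "z"]

Answer: ["g", "z"]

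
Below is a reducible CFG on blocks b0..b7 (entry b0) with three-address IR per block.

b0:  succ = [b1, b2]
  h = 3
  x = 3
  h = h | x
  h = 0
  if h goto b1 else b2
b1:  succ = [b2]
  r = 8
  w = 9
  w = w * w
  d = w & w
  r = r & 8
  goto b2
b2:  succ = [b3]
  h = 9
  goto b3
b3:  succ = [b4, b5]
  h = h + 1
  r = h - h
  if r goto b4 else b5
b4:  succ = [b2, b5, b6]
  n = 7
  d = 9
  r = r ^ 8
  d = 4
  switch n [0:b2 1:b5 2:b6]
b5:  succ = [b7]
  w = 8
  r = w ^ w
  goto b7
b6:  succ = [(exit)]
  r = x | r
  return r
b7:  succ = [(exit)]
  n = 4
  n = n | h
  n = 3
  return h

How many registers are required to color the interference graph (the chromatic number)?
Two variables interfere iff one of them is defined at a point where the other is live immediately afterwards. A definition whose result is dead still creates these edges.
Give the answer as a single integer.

Block summaries:
  b0: def={h,x} ue=∅
  b1: def={d,r,w} ue=∅
  b2: def={h} ue=∅
  b3: def={h,r} ue={h}
  b4: def={d,n,r} ue={r}
  b5: def={r,w} ue=∅
  b6: def={r} ue={r,x}
  b7: def={n} ue={h}

Backward fixpoint:
  b0 li=∅ lo={x}
  b1 li={x} lo={x}
  b2 li={x} lo={h,x}
  b3 li={h,x} lo={h,r,x}
  b4 li={h,r,x} lo={h,r,x}
  b5 li={h} lo={h}
  b6 li={r,x} lo=∅
  b7 li={h} lo=∅

Interference:
  d↔{h,n,r,x}
  h↔{d,n,r,w,x}
  n↔{d,h,r,x}
  r↔{d,h,n,w,x}
  w↔{h,r,x}
  x↔{d,h,n,r,w}

Chromatic number:
  {d,h,n,r,x} pairwise interfere (5-clique) ⇒ χ ≥ 5
  assign d→r3 h→r0 n→r4 r→r1 w→r3 x→r2 — no edge inside a register ⇒ χ ≤ 5
  χ = 5

Answer: 5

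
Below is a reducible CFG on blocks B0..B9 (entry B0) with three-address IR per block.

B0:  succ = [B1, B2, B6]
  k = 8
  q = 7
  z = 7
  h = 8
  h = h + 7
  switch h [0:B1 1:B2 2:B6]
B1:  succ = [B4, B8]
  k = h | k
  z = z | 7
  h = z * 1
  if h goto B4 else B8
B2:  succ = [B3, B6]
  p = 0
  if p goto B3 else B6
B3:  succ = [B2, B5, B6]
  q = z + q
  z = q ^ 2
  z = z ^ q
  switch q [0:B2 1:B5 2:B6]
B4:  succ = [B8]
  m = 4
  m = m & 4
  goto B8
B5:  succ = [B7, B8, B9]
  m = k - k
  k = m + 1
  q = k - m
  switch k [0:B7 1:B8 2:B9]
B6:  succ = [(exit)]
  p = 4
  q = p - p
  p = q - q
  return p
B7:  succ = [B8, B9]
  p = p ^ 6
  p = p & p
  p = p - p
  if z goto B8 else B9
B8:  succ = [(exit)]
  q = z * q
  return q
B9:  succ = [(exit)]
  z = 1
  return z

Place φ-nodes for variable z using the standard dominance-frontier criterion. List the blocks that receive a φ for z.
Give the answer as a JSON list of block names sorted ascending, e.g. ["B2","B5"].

Answer: ["B2", "B6", "B8"]

Analysis:
idom tree: B1←B0 B2←B0 B3←B2 B4←B1 B5←B3 B6←B0 B7←B5 B8←B0 B9←B5
Dom at joins:
  B2: preds {B0,B3}: {B0} ∩ {B0,B2,B3} = {B0}; idom=B0
  B6: preds {B0,B2,B3}: {B0} ∩ {B0,B2} ∩ {B0,B2,B3} = {B0}; idom=B0
  B8: preds {B1,B4,B5,B7}: {B0,B1} ∩ {B0,B1,B4} ∩ {B0,B2,B3,B5} ∩ {B0,B2,B3,B5,B7} = {B0}; idom=B0
  B9: preds {B5,B7}: {B0,B2,B3,B5} ∩ {B0,B2,B3,B5,B7} = {B0,B2,B3,B5}; idom=B5

DF walk-up:
  join B2 pred B0: · stop@B0
  join B2 pred B3: B3→B2 stop@B0
  join B6 pred B0: · stop@B0
  join B6 pred B2: B2 stop@B0
  join B6 pred B3: B3→B2 stop@B0
  join B8 pred B1: B1 stop@B0
  join B8 pred B4: B4→B1 stop@B0
  join B8 pred B5: B5→B3→B2 stop@B0
  join B8 pred B7: B7→B5→B3→B2 stop@B0
  join B9 pred B5: · stop@B5
  join B9 pred B7: B7 stop@B5
  B0: DF=∅
  B1: DF={B8}
  B2: DF={B2,B6,B8}
  B3: DF={B2,B6,B8}
  B4: DF={B8}
  B5: DF={B8}
  B6: DF=∅
  B7: DF={B8,B9}
  B8: DF=∅
  B9: DF=∅

φ for z: defs {B0,B1,B3,B9}
  DF⁺ = {B2,B6,B8}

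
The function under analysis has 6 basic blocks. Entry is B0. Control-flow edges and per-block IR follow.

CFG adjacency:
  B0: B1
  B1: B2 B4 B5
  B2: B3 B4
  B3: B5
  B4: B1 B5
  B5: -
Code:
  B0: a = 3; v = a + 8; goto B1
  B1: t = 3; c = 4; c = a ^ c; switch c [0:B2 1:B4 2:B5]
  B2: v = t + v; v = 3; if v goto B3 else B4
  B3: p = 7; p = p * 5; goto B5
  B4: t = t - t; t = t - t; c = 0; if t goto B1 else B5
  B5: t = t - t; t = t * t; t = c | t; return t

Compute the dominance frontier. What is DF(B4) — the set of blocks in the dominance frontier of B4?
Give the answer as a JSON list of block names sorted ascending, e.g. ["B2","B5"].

Answer: ["B1", "B5"]

Working:
idom tree: B1←B0 B2←B1 B3←B2 B4←B1 B5←B1
Dom∩ at merges:
  B1: preds {B0,B4}: {B0} ∩ {B0,B1,B4} = {B0}; idom=B0
  B4: preds {B1,B2}: {B0,B1} ∩ {B0,B1,B2} = {B0,B1}; idom=B1
  B5: preds {B1,B3,B4}: {B0,B1} ∩ {B0,B1,B2,B3} ∩ {B0,B1,B4} = {B0,B1}; idom=B1

Frontier:
  join B1 pred B0: · stop@B0
  join B1 pred B4: B4→B1 stop@B0
  join B4 pred B1: · stop@B1
  join B4 pred B2: B2 stop@B1
  join B5 pred B1: · stop@B1
  join B5 pred B3: B3→B2 stop@B1
  join B5 pred B4: B4 stop@B1
  DF(B0)=∅
  DF(B1)={B1}
  DF(B2)={B4,B5}
  DF(B3)={B5}
  DF(B4)={B1,B5}
  DF(B5)=∅

DF(B4) = ["B1", "B5"]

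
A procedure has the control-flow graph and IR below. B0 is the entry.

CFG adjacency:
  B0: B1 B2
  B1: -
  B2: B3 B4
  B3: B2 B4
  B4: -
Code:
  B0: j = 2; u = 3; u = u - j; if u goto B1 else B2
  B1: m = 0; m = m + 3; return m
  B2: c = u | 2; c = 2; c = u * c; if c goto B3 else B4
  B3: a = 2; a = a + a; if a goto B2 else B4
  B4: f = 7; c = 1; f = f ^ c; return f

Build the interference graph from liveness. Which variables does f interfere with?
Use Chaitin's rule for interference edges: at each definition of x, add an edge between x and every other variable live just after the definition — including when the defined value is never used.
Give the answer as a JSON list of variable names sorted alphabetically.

Block summaries:
  B0: {j,u} / ∅
  B1: {m} / ∅
  B2: {c} / {u}
  B3: {a} / ∅
  B4: {c,f} / ∅

Liveness:
  B0 li=∅ lo={u}
  B1 li=∅ lo=∅
  B2 li={u} lo={u}
  B3 li={u} lo={u}
  B4 li=∅ lo=∅

Interfere edges:
  a — {u}
  c — {f,u}
  f — {c}
  j — {u}
  m — ∅
  u — {a,c,j}

N(f) = ["c"]

Answer: ["c"]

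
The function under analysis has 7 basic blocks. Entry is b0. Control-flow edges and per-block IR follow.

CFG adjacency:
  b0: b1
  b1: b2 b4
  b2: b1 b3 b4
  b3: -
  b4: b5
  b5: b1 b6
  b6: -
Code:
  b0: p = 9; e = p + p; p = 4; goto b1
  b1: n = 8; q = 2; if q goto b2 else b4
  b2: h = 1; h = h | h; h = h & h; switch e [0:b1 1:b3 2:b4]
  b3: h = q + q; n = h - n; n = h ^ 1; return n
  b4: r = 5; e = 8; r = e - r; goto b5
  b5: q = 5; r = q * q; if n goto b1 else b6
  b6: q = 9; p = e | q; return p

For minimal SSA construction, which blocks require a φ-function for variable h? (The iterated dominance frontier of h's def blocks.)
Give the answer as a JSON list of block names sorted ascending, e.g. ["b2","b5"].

idom tree: b1←b0 b2←b1 b3←b2 b4←b1 b5←b4 b6←b5
Dom∩ at merges:
  b1: preds {b0,b2,b5}: {b0} ∩ {b0,b1,b2} ∩ {b0,b1,b4,b5} = {b0}; idom=b0
  b4: preds {b1,b2}: {b0,b1} ∩ {b0,b1,b2} = {b0,b1}; idom=b1

Frontier:
  join b1 pred b0: · stop@b0
  join b1 pred b2: b2→b1 stop@b0
  join b1 pred b5: b5→b4→b1 stop@b0
  join b4 pred b1: · stop@b1
  join b4 pred b2: b2 stop@b1
  b0: DF=∅
  b1: DF={b1}
  b2: DF={b1,b4}
  b3: DF=∅
  b4: DF={b1}
  b5: DF={b1}
  b6: DF=∅

φ for h: defs {b2,b3}
  DF⁺ = {b1,b4}

Answer: ["b1", "b4"]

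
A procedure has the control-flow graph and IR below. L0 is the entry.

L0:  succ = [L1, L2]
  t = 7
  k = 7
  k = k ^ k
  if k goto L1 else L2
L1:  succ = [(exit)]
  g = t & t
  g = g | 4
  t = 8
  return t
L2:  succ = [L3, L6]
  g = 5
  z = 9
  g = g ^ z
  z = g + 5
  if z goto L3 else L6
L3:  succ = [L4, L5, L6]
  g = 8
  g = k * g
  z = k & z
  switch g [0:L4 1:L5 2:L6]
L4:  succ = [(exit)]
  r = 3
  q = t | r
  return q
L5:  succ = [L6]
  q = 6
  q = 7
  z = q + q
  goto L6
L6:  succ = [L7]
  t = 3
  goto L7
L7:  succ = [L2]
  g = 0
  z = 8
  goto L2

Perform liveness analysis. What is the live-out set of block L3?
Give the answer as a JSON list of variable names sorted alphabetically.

Per-block:
  L0: def={k,t} ue=∅
  L1: def={g,t} ue={t}
  L2: def={g,z} ue=∅
  L3: def={g,z} ue={k,z}
  L4: def={q,r} ue={t}
  L5: def={q,z} ue=∅
  L6: def={t} ue=∅
  L7: def={g,z} ue=∅

Backward fixpoint:
  live L0: ∅→{k,t}
  live L1: {t}→∅
  live L2: {k,t}→{k,t,z}
  live L3: {k,t,z}→{k,t}
  live L4: {t}→∅
  live L5: {k}→{k}
  live L6: {k}→{k,t}
  live L7: {k,t}→{k,t}

live-out(L3) = ["k", "t"]

Answer: ["k", "t"]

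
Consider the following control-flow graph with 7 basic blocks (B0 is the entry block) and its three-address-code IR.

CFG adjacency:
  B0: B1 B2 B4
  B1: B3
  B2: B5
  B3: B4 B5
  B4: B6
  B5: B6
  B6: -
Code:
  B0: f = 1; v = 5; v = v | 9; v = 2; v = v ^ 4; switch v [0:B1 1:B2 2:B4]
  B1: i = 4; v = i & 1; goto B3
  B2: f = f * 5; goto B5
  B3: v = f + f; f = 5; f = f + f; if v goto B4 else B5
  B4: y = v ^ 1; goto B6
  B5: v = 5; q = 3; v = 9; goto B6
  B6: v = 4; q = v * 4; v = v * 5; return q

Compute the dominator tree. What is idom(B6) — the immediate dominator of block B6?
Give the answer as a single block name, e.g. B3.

idom tree: B1←B0 B2←B0 B3←B1 B4←B0 B5←B0 B6←B0
Join-block Dom:
  B4: preds {B0,B3}: {B0} ∩ {B0,B1,B3} = {B0}; idom=B0
  B5: preds {B2,B3}: {B0,B2} ∩ {B0,B1,B3} = {B0}; idom=B0
  B6: preds {B4,B5}: {B0,B4} ∩ {B0,B5} = {B0}; idom=B0

idom(B6) = B0

Answer: B0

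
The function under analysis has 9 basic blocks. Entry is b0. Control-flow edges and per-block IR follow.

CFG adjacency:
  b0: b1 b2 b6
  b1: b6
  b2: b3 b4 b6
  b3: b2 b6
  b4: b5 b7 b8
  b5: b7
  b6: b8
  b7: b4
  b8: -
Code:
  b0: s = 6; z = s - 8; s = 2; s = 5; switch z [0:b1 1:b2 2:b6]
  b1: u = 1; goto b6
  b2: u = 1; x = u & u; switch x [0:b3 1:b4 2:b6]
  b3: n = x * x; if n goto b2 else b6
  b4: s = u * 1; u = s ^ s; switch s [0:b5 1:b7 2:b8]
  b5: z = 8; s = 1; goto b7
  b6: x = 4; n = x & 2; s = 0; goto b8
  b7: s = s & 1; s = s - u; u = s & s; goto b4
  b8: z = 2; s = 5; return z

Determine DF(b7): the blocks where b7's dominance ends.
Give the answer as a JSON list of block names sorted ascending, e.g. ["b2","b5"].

Answer: ["b4"]

Working:
idom tree: b1←b0 b2←b0 b3←b2 b4←b2 b5←b4 b6←b0 b7←b4 b8←b0
Dom∩ at merges:
  b2: preds {b0,b3}: {b0} ∩ {b0,b2,b3} = {b0}; idom=b0
  b4: preds {b2,b7}: {b0,b2} ∩ {b0,b2,b4,b7} = {b0,b2}; idom=b2
  b6: preds {b0,b1,b2,b3}: {b0} ∩ {b0,b1} ∩ {b0,b2} ∩ {b0,b2,b3} = {b0}; idom=b0
  b7: preds {b4,b5}: {b0,b2,b4} ∩ {b0,b2,b4,b5} = {b0,b2,b4}; idom=b4
  b8: preds {b4,b6}: {b0,b2,b4} ∩ {b0,b6} = {b0}; idom=b0

Frontier:
  b2←b0: walk · to b0
  b2←b3: walk b3→b2 to b0
  b4←b2: walk · to b2
  b4←b7: walk b7→b4 to b2
  b6←b0: walk · to b0
  b6←b1: walk b1 to b0
  b6←b2: walk b2 to b0
  b6←b3: walk b3→b2 to b0
  b7←b4: walk · to b4
  b7←b5: walk b5 to b4
  b8←b4: walk b4→b2 to b0
  b8←b6: walk b6 to b0
  b0 → ∅
  b1 → {b6}
  b2 → {b2,b6,b8}
  b3 → {b2,b6}
  b4 → {b4,b8}
  b5 → {b7}
  b6 → {b8}
  b7 → {b4}
  b8 → ∅

DF(b7) = ["b4"]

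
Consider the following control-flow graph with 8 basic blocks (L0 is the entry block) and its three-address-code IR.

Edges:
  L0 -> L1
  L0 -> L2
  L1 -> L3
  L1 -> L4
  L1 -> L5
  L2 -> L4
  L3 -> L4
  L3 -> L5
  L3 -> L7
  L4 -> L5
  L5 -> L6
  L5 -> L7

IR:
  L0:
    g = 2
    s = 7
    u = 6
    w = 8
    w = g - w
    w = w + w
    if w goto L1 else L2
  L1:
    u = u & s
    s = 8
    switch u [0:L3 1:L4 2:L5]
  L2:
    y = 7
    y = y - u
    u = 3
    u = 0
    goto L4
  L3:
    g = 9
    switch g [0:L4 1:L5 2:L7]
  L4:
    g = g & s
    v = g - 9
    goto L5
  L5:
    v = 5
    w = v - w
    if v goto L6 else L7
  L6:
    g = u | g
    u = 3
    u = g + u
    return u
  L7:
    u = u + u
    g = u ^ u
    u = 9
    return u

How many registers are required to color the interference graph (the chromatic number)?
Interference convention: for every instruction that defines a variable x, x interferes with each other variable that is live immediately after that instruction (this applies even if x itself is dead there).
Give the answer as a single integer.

Per-block:
  L0 def {g,s,u,w} use ∅
  L1 def {s,u} use {s,u}
  L2 def {u,y} use {u}
  L3 def {g} use ∅
  L4 def {g,v} use {g,s}
  L5 def {v,w} use {w}
  L6 def {g,u} use {g,u}
  L7 def {g,u} use {u}

Backward fixpoint:
  live L0: ∅→{g,s,u,w}
  live L1: {g,s,u,w}→{g,s,u,w}
  live L2: {g,s,u,w}→{g,s,u,w}
  live L3: {s,u,w}→{g,s,u,w}
  live L4: {g,s,u,w}→{g,u,w}
  live L5: {g,u,w}→{g,u}
  live L6: {g,u}→∅
  live L7: {u}→∅

Conflict graph:
  g — {s,u,v,w,y}
  s — {g,u,w,y}
  u — {g,s,v,w,y}
  v — {g,u,w}
  w — {g,s,u,v,y}
  y — {g,s,u,w}

Chromatic number:
  lower bound: {g,s,u,w,y} mutually conflict ⇒ χ ≥ 5
  assign g→c0 s→c3 u→c1 v→c3 w→c2 y→c4 — no edge inside a register ⇒ χ ≤ 5
  χ = 5

Answer: 5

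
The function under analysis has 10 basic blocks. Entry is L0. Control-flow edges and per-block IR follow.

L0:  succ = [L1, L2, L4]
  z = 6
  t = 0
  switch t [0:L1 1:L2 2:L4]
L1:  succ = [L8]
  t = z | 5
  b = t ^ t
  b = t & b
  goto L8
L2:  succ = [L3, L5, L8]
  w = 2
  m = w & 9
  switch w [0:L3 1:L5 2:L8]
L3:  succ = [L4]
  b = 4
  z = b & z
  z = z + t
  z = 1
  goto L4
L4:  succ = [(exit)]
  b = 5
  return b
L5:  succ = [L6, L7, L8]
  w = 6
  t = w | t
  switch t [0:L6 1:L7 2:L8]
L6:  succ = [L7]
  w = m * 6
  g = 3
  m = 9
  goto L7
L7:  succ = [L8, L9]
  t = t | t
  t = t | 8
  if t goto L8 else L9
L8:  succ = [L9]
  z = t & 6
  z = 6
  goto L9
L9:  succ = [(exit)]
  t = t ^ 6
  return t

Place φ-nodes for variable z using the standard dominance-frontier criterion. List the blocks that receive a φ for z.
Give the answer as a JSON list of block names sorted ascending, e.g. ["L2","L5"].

Answer: ["L4", "L9"]

Working:
idom tree: L1←L0 L2←L0 L3←L2 L4←L0 L5←L2 L6←L5 L7←L5 L8←L0 L9←L0
Dom at joins:
  L4: preds {L0,L3}: {L0} ∩ {L0,L2,L3} = {L0}; idom=L0
  L7: preds {L5,L6}: {L0,L2,L5} ∩ {L0,L2,L5,L6} = {L0,L2,L5}; idom=L5
  L8: preds {L1,L2,L5,L7}: {L0,L1} ∩ {L0,L2} ∩ {L0,L2,L5} ∩ {L0,L2,L5,L7} = {L0}; idom=L0
  L9: preds {L7,L8}: {L0,L2,L5,L7} ∩ {L0,L8} = {L0}; idom=L0

DF derivation:
  L4←L0: walk · to L0
  L4←L3: walk L3→L2 to L0
  L7←L5: walk · to L5
  L7←L6: walk L6 to L5
  L8←L1: walk L1 to L0
  L8←L2: walk L2 to L0
  L8←L5: walk L5→L2 to L0
  L8←L7: walk L7→L5→L2 to L0
  L9←L7: walk L7→L5→L2 to L0
  L9←L8: walk L8 to L0
  L0 → ∅
  L1 → {L8}
  L2 → {L4,L8,L9}
  L3 → {L4}
  L4 → ∅
  L5 → {L8,L9}
  L6 → {L7}
  L7 → {L8,L9}
  L8 → {L9}
  L9 → ∅

φ for z: defs {L0,L3,L8}
  DF⁺ = {L4,L9}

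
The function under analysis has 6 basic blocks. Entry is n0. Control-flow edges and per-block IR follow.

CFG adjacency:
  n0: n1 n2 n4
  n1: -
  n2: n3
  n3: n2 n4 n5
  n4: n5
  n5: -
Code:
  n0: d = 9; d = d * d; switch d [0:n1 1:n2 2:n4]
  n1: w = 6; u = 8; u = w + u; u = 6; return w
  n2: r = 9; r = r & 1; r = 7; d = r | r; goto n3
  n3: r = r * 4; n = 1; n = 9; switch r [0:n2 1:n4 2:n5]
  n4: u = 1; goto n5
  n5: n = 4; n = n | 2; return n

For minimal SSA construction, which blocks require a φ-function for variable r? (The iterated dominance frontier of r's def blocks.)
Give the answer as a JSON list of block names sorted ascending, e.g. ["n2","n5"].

idom tree: n1←n0 n2←n0 n3←n2 n4←n0 n5←n0
Dom at joins:
  n2: preds {n0,n3}: {n0} ∩ {n0,n2,n3} = {n0}; idom=n0
  n4: preds {n0,n3}: {n0} ∩ {n0,n2,n3} = {n0}; idom=n0
  n5: preds {n3,n4}: {n0,n2,n3} ∩ {n0,n4} = {n0}; idom=n0

Frontier:
  join n2 pred n0: · stop@n0
  join n2 pred n3: n3→n2 stop@n0
  join n4 pred n0: · stop@n0
  join n4 pred n3: n3→n2 stop@n0
  join n5 pred n3: n3→n2 stop@n0
  join n5 pred n4: n4 stop@n0
  n0 → ∅
  n1 → ∅
  n2 → {n2,n4,n5}
  n3 → {n2,n4,n5}
  n4 → {n5}
  n5 → ∅

φ for r: defs {n2,n3}
  DF⁺ = {n2,n4,n5}

Answer: ["n2", "n4", "n5"]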